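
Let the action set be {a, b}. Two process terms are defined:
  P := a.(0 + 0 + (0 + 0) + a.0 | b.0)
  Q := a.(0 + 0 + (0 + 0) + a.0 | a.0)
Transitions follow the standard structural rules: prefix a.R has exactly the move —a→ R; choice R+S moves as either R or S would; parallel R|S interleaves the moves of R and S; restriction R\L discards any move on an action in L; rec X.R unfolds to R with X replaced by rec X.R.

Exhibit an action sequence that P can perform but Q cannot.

P's transition system — 5 states:
  u0 = a.(0 + 0 + (0 + 0) + a.0 | b.0) ⊢ —a→ u1
  u1 = 0 + 0 + (0 + 0) + a.0 | b.0 ⊢ —a→ u2, —b→ u3
  u2 = 0 | b.0 ⊢ —b→ u4
  u3 = a.0 | 0 ⊢ —a→ u4
  u4 = 0 | 0 ⊢ stopped
Q's transition system — 5 states:
  v0 = a.(0 + 0 + (0 + 0) + a.0 | a.0) ⊢ —a→ v1
  v1 = 0 + 0 + (0 + 0) + a.0 | a.0 ⊢ —a→ v2, —a→ v3
  v2 = 0 | a.0 ⊢ —a→ v4
  v3 = a.0 | 0 ⊢ —a→ v4
  v4 = 0 | 0 ⊢ stopped
Trace ⟨ab⟩ through P, begin at {u0}:
  after a @ step 1: {u1}
  after b @ step 2: {u3}
  — P admits the full trace.
Trace ⟨ab⟩ through Q, begin at {v0}:
  after a @ step 1: {v1}
  after b @ step 2: ∅  — Q cannot continue

ab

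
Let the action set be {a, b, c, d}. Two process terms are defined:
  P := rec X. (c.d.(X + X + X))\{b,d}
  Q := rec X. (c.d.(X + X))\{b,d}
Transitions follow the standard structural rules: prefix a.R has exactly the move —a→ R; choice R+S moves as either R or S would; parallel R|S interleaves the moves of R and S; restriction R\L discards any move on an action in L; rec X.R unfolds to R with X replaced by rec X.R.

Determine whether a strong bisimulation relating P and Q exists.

P's transition system — 2 states:
  p0 = rec X. (c.d.(X + X + X))\{b,d} has moves ··c··> p1
  p1 = (d.((rec X. (c.d.(X + X + X))\{b,d}) + (rec X. (c.d.(X + X + X))\{b,d}) + (rec X. (c.d.(X + X + X))\{b,d})))\{b,d} has moves deadlocked
Q's transition system — 2 states:
  q0 = rec X. (c.d.(X + X))\{b,d} has moves ··c··> q1
  q1 = (d.((rec X. (c.d.(X + X))\{b,d}) + (rec X. (c.d.(X + X))\{b,d})))\{b,d} has moves deadlocked
Partition-refinement fixed point:
  B0 = {p0, q0}
  B1 = {p1, q1}
p0 ∈ B0, q0 ∈ B0 → same block

P ~ Q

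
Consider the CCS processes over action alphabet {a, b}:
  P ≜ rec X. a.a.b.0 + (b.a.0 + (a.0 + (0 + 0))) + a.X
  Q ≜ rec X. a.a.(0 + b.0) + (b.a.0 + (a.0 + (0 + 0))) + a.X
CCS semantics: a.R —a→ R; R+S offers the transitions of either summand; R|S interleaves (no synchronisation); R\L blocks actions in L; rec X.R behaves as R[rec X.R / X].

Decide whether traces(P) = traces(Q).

trace-equivalent

Reachable graph of P (5 states):
  s0 = rec X. a.a.b.0 + (b.a.0 + (a.0 + (0 + 0))) + a.X → --a--▸ s0, --a--▸ s1, --a--▸ s2, --b--▸ s3
  s1 = 0 → (no moves)
  s2 = a.b.0 → --a--▸ s4
  s3 = a.0 → --a--▸ s1
  s4 = b.0 → --b--▸ s1
Reachable graph of Q (5 states):
  t0 = rec X. a.a.(0 + b.0) + (b.a.0 + (a.0 + (0 + 0))) + a.X → --a--▸ t0, --a--▸ t1, --a--▸ t2, --b--▸ t3
  t1 = 0 → (no moves)
  t2 = a.(0 + b.0) → --a--▸ t4
  t3 = a.0 → --a--▸ t1
  t4 = 0 + b.0 → --b--▸ t1
Partition-refinement fixed point:
  B0 = {s0, t0}
  B1 = {s2, t2}
  B2 = {s4, t4}
  B3 = {s1, t1}
  B4 = {s3, t3}
s0 ∈ B0, t0 ∈ B0 → same block
Bisimilar ⇒ trace-equivalent.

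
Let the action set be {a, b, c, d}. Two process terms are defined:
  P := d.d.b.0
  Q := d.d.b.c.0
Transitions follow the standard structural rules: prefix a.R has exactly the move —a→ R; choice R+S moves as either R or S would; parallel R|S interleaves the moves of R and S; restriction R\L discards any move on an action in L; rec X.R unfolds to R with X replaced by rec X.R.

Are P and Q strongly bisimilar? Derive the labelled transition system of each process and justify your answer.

NO

LTS(P): 4 reachable states
  u0 = d.d.b.0 has moves ··d··> u1
  u1 = d.b.0 has moves ··d··> u2
  u2 = b.0 has moves ··b··> u3
  u3 = 0 has moves ·
LTS(Q): 5 reachable states
  v0 = d.d.b.c.0 has moves ··d··> v1
  v1 = d.b.c.0 has moves ··d··> v2
  v2 = b.c.0 has moves ··b··> v3
  v3 = c.0 has moves ··c··> v4
  v4 = 0 has moves ·
Partition-refinement fixed point:
  B0 = {u0}
  B1 = {u1}
  B2 = {u2}
  B3 = {u3, v4}
  B4 = {v0}
  B5 = {v1}
  B6 = {v2}
  B7 = {v3}
u0 ∈ B0, v0 ∈ B4 → different blocks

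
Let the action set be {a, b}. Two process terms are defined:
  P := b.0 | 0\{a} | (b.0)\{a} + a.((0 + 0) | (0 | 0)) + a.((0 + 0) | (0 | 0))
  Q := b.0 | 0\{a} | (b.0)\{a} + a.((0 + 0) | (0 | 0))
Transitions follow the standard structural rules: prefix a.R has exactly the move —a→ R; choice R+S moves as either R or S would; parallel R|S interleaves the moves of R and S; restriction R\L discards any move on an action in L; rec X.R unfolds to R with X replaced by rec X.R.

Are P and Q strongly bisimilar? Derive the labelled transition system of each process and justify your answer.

YES

Reachable graph of P (5 states):
  s0 = b.0 | 0\{a} | (b.0)\{a} + a.((0 + 0) | (0 | 0)) + a.((0 + 0) | (0 | 0)) ⊢ --a--▸ s1, --b--▸ s2, --b--▸ s3
  s1 = (0 + 0) | (0 | 0) ⊢ deadlocked
  s2 = 0 | 0\{a} | (b.0)\{a} ⊢ --b--▸ s4
  s3 = b.0 | 0\{a} | 0\{a} ⊢ --b--▸ s4
  s4 = 0 | 0\{a} | 0\{a} ⊢ deadlocked
Reachable graph of Q (5 states):
  t0 = b.0 | 0\{a} | (b.0)\{a} + a.((0 + 0) | (0 | 0)) ⊢ --a--▸ t1, --b--▸ t2, --b--▸ t3
  t1 = (0 + 0) | (0 | 0) ⊢ deadlocked
  t2 = 0 | 0\{a} | (b.0)\{a} ⊢ --b--▸ t4
  t3 = b.0 | 0\{a} | 0\{a} ⊢ --b--▸ t4
  t4 = 0 | 0\{a} | 0\{a} ⊢ deadlocked
Coarsest stable partition (strong bisimilarity classes):
  B0 = {s0, t0}
  B1 = {s2, s3, t2, t3}
  B2 = {s1, s4, t1, t4}
s0 ∈ B0, t0 ∈ B0 → same block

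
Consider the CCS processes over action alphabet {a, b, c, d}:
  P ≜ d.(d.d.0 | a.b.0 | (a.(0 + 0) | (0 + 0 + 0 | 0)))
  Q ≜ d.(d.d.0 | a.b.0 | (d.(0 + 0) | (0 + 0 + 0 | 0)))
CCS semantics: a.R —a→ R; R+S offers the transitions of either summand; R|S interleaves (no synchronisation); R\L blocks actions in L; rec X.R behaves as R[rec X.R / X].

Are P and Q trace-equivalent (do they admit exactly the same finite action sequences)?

NO — witness ⟨daa⟩

Reachable graph of P (19 states):
  s0 = d.(d.d.0 | a.b.0 | (a.(0 + 0) | (0 + 0 + 0 | 0))) ⊢ --d--▸ s1
  s1 = d.d.0 | a.b.0 | (a.(0 + 0) | (0 + 0 + 0 | 0)) ⊢ --a--▸ s2, --a--▸ s3, --d--▸ s4
  s2 = d.d.0 | a.b.0 | ((0 + 0) | (0 + 0 + 0 | 0)) ⊢ --a--▸ s5, --d--▸ s6
  s3 = d.d.0 | b.0 | (a.(0 + 0) | (0 + 0 + 0 | 0)) ⊢ --a--▸ s5, --b--▸ s7, --d--▸ s8
  s4 = d.0 | a.b.0 | (a.(0 + 0) | (0 + 0 + 0 | 0)) ⊢ --a--▸ s6, --a--▸ s8, --d--▸ s9
  s5 = d.d.0 | b.0 | ((0 + 0) | (0 + 0 + 0 | 0)) ⊢ --b--▸ s10, --d--▸ s11
  s6 = d.0 | a.b.0 | ((0 + 0) | (0 + 0 + 0 | 0)) ⊢ --a--▸ s11, --d--▸ s12
  s7 = d.d.0 | 0 | (a.(0 + 0) | (0 + 0 + 0 | 0)) ⊢ --a--▸ s10, --d--▸ s13
  s8 = d.0 | b.0 | (a.(0 + 0) | (0 + 0 + 0 | 0)) ⊢ --a--▸ s11, --b--▸ s13, --d--▸ s14
  s9 = 0 | a.b.0 | (a.(0 + 0) | (0 + 0 + 0 | 0)) ⊢ --a--▸ s12, --a--▸ s14
  s10 = d.d.0 | 0 | ((0 + 0) | (0 + 0 + 0 | 0)) ⊢ --d--▸ s15
  s11 = d.0 | b.0 | ((0 + 0) | (0 + 0 + 0 | 0)) ⊢ --b--▸ s15, --d--▸ s16
  s12 = 0 | a.b.0 | ((0 + 0) | (0 + 0 + 0 | 0)) ⊢ --a--▸ s16
  s13 = d.0 | 0 | (a.(0 + 0) | (0 + 0 + 0 | 0)) ⊢ --a--▸ s15, --d--▸ s17
  s14 = 0 | b.0 | (a.(0 + 0) | (0 + 0 + 0 | 0)) ⊢ --a--▸ s16, --b--▸ s17
  s15 = d.0 | 0 | ((0 + 0) | (0 + 0 + 0 | 0)) ⊢ --d--▸ s18
  s16 = 0 | b.0 | ((0 + 0) | (0 + 0 + 0 | 0)) ⊢ --b--▸ s18
  s17 = 0 | 0 | (a.(0 + 0) | (0 + 0 + 0 | 0)) ⊢ --a--▸ s18
  s18 = 0 | 0 | ((0 + 0) | (0 + 0 + 0 | 0)) ⊢ stopped
Reachable graph of Q (19 states):
  t0 = d.(d.d.0 | a.b.0 | (d.(0 + 0) | (0 + 0 + 0 | 0))) ⊢ --d--▸ t1
  t1 = d.d.0 | a.b.0 | (d.(0 + 0) | (0 + 0 + 0 | 0)) ⊢ --a--▸ t2, --d--▸ t3, --d--▸ t4
  t2 = d.d.0 | b.0 | (d.(0 + 0) | (0 + 0 + 0 | 0)) ⊢ --b--▸ t5, --d--▸ t6, --d--▸ t7
  t3 = d.0 | a.b.0 | (d.(0 + 0) | (0 + 0 + 0 | 0)) ⊢ --a--▸ t6, --d--▸ t8, --d--▸ t9
  t4 = d.d.0 | a.b.0 | ((0 + 0) | (0 + 0 + 0 | 0)) ⊢ --a--▸ t7, --d--▸ t9
  t5 = d.d.0 | 0 | (d.(0 + 0) | (0 + 0 + 0 | 0)) ⊢ --d--▸ t10, --d--▸ t11
  t6 = d.0 | b.0 | (d.(0 + 0) | (0 + 0 + 0 | 0)) ⊢ --b--▸ t10, --d--▸ t12, --d--▸ t13
  t7 = d.d.0 | b.0 | ((0 + 0) | (0 + 0 + 0 | 0)) ⊢ --b--▸ t11, --d--▸ t13
  t8 = 0 | a.b.0 | (d.(0 + 0) | (0 + 0 + 0 | 0)) ⊢ --a--▸ t12, --d--▸ t14
  t9 = d.0 | a.b.0 | ((0 + 0) | (0 + 0 + 0 | 0)) ⊢ --a--▸ t13, --d--▸ t14
  t10 = d.0 | 0 | (d.(0 + 0) | (0 + 0 + 0 | 0)) ⊢ --d--▸ t15, --d--▸ t16
  t11 = d.d.0 | 0 | ((0 + 0) | (0 + 0 + 0 | 0)) ⊢ --d--▸ t16
  t12 = 0 | b.0 | (d.(0 + 0) | (0 + 0 + 0 | 0)) ⊢ --b--▸ t15, --d--▸ t17
  t13 = d.0 | b.0 | ((0 + 0) | (0 + 0 + 0 | 0)) ⊢ --b--▸ t16, --d--▸ t17
  t14 = 0 | a.b.0 | ((0 + 0) | (0 + 0 + 0 | 0)) ⊢ --a--▸ t17
  t15 = 0 | 0 | (d.(0 + 0) | (0 + 0 + 0 | 0)) ⊢ --d--▸ t18
  t16 = d.0 | 0 | ((0 + 0) | (0 + 0 + 0 | 0)) ⊢ --d--▸ t18
  t17 = 0 | b.0 | ((0 + 0) | (0 + 0 + 0 | 0)) ⊢ --b--▸ t18
  t18 = 0 | 0 | ((0 + 0) | (0 + 0 + 0 | 0)) ⊢ stopped
Executing daa from P (initial set {s0}):
  [1] d ⇒ {s1}
  [2] a ⇒ {s2, s3}
  [3] a ⇒ {s5}
  ✓ P
Executing daa from Q (initial set {t0}):
  [1] d ⇒ {t1}
  [2] a ⇒ {t2}
  [3] a ⇒ ∅  — Q cannot continue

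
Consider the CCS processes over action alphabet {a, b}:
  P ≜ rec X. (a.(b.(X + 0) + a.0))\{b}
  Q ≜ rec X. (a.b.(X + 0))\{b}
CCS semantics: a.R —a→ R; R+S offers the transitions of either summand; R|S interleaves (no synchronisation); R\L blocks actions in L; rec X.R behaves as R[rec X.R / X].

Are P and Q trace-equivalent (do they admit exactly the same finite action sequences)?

NO — witness ⟨aa⟩

Reachable graph of P (3 states):
  m0 = rec X. (a.(b.(X + 0) + a.0))\{b} | =a=> m1
  m1 = (b.((rec X. (a.(b.(X + 0) + a.0))\{b}) + 0) + a.0)\{b} | =a=> m2
  m2 = 0\{b} | deadlocked
Reachable graph of Q (2 states):
  n0 = rec X. (a.b.(X + 0))\{b} | =a=> n1
  n1 = (b.((rec X. (a.b.(X + 0))\{b}) + 0))\{b} | deadlocked
Run σ = ⟨aa⟩ on P: start {m0}
  after a @ step 1: {m1}
  after a @ step 2: {m2}
  ✓ P
Run σ = ⟨aa⟩ on Q: start {n0}
  after a @ step 1: {n1}
  after a @ step 2: ∅  — Q cannot continue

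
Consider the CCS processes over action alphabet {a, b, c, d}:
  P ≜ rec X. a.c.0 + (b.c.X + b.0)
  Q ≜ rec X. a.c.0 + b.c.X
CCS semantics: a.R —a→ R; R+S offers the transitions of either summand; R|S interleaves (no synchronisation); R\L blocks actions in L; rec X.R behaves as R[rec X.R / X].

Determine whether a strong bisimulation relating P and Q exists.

LTS(P): 4 reachable states
  p0 = rec X. a.c.0 + (b.c.X + b.0) ⊢ ··a··> p1, ··b··> p2, ··b··> p3
  p1 = c.0 ⊢ ··c··> p2
  p2 = 0 ⊢ stopped
  p3 = c.(rec X. a.c.0 + (b.c.X + b.0)) ⊢ ··c··> p0
LTS(Q): 4 reachable states
  q0 = rec X. a.c.0 + b.c.X ⊢ ··a··> q1, ··b··> q2
  q1 = c.0 ⊢ ··c··> q3
  q2 = c.(rec X. a.c.0 + b.c.X) ⊢ ··c··> q0
  q3 = 0 ⊢ stopped
Partition-refinement fixed point:
  B0 = {p0}
  B1 = {p2, q3}
  B2 = {p3}
  B3 = {p1, q1}
  B4 = {q0}
  B5 = {q2}
p0 ∈ B0, q0 ∈ B4 → different blocks

not bisimilar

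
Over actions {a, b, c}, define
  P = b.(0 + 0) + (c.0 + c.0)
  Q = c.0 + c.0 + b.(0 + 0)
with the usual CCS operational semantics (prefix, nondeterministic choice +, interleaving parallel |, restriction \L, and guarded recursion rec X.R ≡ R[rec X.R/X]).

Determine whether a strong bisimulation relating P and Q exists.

YES

P's transition system — 3 states:
  s0 = b.(0 + 0) + (c.0 + c.0) ⊢ --b--▸ s1, --c--▸ s2
  s1 = 0 + 0 ⊢ ·
  s2 = 0 ⊢ ·
Q's transition system — 3 states:
  t0 = c.0 + c.0 + b.(0 + 0) ⊢ --b--▸ t1, --c--▸ t2
  t1 = 0 + 0 ⊢ ·
  t2 = 0 ⊢ ·
Bisimilarity quotient blocks:
  B0 = {s0, t0}
  B1 = {s1, s2, t1, t2}
s0 ∈ B0, t0 ∈ B0 → same block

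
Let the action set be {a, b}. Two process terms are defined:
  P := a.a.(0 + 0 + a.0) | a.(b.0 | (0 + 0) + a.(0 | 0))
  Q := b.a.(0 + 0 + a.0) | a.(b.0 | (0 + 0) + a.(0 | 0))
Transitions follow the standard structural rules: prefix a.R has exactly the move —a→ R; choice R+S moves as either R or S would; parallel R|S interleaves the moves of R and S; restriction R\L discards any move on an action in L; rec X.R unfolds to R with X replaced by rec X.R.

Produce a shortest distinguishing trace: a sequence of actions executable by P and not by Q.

Reachable graph of P (16 states):
  u0 = a.a.(0 + 0 + a.0) | a.(b.0 | (0 + 0) + a.(0 | 0)) ⊢ =a=> u1, =a=> u2
  u1 = a.(0 + 0 + a.0) | a.(b.0 | (0 + 0) + a.(0 | 0)) ⊢ =a=> u3, =a=> u4
  u2 = a.a.(0 + 0 + a.0) | (b.0 | (0 + 0) + a.(0 | 0)) ⊢ =a=> u4, =a=> u5, =b=> u6
  u3 = (0 + 0 + a.0) | a.(b.0 | (0 + 0) + a.(0 | 0)) ⊢ =a=> u7, =a=> u8
  u4 = a.(0 + 0 + a.0) | (b.0 | (0 + 0) + a.(0 | 0)) ⊢ =a=> u7, =a=> u9, =b=> u10
  u5 = a.a.(0 + 0 + a.0) | (0 | 0) ⊢ =a=> u9
  u6 = a.a.(0 + 0 + a.0) | (0 | (0 + 0)) ⊢ =a=> u10
  u7 = (0 + 0 + a.0) | (b.0 | (0 + 0) + a.(0 | 0)) ⊢ =a=> u11, =a=> u12, =b=> u13
  u8 = 0 | a.(b.0 | (0 + 0) + a.(0 | 0)) ⊢ =a=> u12
  u9 = a.(0 + 0 + a.0) | (0 | 0) ⊢ =a=> u11
  u10 = a.(0 + 0 + a.0) | (0 | (0 + 0)) ⊢ =a=> u13
  u11 = (0 + 0 + a.0) | (0 | 0) ⊢ =a=> u14
  u12 = 0 | (b.0 | (0 + 0) + a.(0 | 0)) ⊢ =a=> u14, =b=> u15
  u13 = (0 + 0 + a.0) | (0 | (0 + 0)) ⊢ =a=> u15
  u14 = 0 | (0 | 0) ⊢ (no moves)
  u15 = 0 | (0 | (0 + 0)) ⊢ (no moves)
Reachable graph of Q (16 states):
  v0 = b.a.(0 + 0 + a.0) | a.(b.0 | (0 + 0) + a.(0 | 0)) ⊢ =a=> v1, =b=> v2
  v1 = b.a.(0 + 0 + a.0) | (b.0 | (0 + 0) + a.(0 | 0)) ⊢ =a=> v3, =b=> v4, =b=> v5
  v2 = a.(0 + 0 + a.0) | a.(b.0 | (0 + 0) + a.(0 | 0)) ⊢ =a=> v4, =a=> v6
  v3 = b.a.(0 + 0 + a.0) | (0 | 0) ⊢ =b=> v7
  v4 = a.(0 + 0 + a.0) | (b.0 | (0 + 0) + a.(0 | 0)) ⊢ =a=> v7, =a=> v8, =b=> v9
  v5 = b.a.(0 + 0 + a.0) | (0 | (0 + 0)) ⊢ =b=> v9
  v6 = (0 + 0 + a.0) | a.(b.0 | (0 + 0) + a.(0 | 0)) ⊢ =a=> v10, =a=> v8
  v7 = a.(0 + 0 + a.0) | (0 | 0) ⊢ =a=> v11
  v8 = (0 + 0 + a.0) | (b.0 | (0 + 0) + a.(0 | 0)) ⊢ =a=> v11, =a=> v12, =b=> v13
  v9 = a.(0 + 0 + a.0) | (0 | (0 + 0)) ⊢ =a=> v13
  v10 = 0 | a.(b.0 | (0 + 0) + a.(0 | 0)) ⊢ =a=> v12
  v11 = (0 + 0 + a.0) | (0 | 0) ⊢ =a=> v14
  v12 = 0 | (b.0 | (0 + 0) + a.(0 | 0)) ⊢ =a=> v14, =b=> v15
  v13 = (0 + 0 + a.0) | (0 | (0 + 0)) ⊢ =a=> v15
  v14 = 0 | (0 | 0) ⊢ (no moves)
  v15 = 0 | (0 | (0 + 0)) ⊢ (no moves)
Trace ⟨aaa⟩ through P, begin at {u0}:
  step 1 (a): {u1, u2}
  step 2 (a): {u3, u4, u5}
  step 3 (a): {u7, u8, u9}
  P completes σ.
Trace ⟨aaa⟩ through Q, begin at {v0}:
  step 1 (a): {v1}
  step 2 (a): {v3}
  step 3 (a): no successor for Q

aaa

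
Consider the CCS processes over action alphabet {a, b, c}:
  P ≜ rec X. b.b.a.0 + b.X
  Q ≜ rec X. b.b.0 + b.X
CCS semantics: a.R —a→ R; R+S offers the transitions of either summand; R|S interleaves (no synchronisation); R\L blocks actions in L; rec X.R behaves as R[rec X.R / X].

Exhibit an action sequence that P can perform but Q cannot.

LTS(P): 4 reachable states
  s0 = rec X. b.b.a.0 + b.X :: —b→ s0, —b→ s1
  s1 = b.a.0 :: —b→ s2
  s2 = a.0 :: —a→ s3
  s3 = 0 :: ∅
LTS(Q): 3 reachable states
  t0 = rec X. b.b.0 + b.X :: —b→ t0, —b→ t1
  t1 = b.0 :: —b→ t2
  t2 = 0 :: ∅
Executing bba from P (initial set {s0}):
  step 1 (b): {s0, s1}
  step 2 (b): {s0, s1, s2}
  step 3 (a): {s3}
  ✓ P
Executing bba from Q (initial set {t0}):
  step 1 (b): {t0, t1}
  step 2 (b): {t0, t1, t2}
  step 3 (a): no successor for Q

bba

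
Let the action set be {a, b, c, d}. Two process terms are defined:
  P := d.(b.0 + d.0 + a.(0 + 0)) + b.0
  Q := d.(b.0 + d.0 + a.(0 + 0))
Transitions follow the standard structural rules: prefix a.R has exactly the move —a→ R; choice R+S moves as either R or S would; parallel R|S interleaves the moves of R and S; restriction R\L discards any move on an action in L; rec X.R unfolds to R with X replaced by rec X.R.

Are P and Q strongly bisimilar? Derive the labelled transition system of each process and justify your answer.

P's transition system — 4 states:
  m0 = d.(b.0 + d.0 + a.(0 + 0)) + b.0 has moves =b=> m1, =d=> m2
  m1 = 0 has moves ∅
  m2 = b.0 + d.0 + a.(0 + 0) has moves =a=> m3, =b=> m1, =d=> m1
  m3 = 0 + 0 has moves ∅
Q's transition system — 4 states:
  n0 = d.(b.0 + d.0 + a.(0 + 0)) has moves =d=> n1
  n1 = b.0 + d.0 + a.(0 + 0) has moves =a=> n2, =b=> n3, =d=> n3
  n2 = 0 + 0 has moves ∅
  n3 = 0 has moves ∅
Bisimilarity quotient blocks:
  B0 = {m0}
  B1 = {m2, n1}
  B2 = {m1, m3, n2, n3}
  B3 = {n0}
m0 ∈ B0, n0 ∈ B3 → different blocks

not bisimilar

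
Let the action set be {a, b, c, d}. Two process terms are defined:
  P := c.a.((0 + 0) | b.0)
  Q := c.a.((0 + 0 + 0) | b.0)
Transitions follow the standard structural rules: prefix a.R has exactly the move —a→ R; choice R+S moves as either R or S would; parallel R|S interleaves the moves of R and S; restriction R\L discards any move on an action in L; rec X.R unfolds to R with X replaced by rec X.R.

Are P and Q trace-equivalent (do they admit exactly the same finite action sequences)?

traces(P) = traces(Q)

Reachable graph of P (4 states):
  m0 = c.a.((0 + 0) | b.0) has moves --c--▸ m1
  m1 = a.((0 + 0) | b.0) has moves --a--▸ m2
  m2 = (0 + 0) | b.0 has moves --b--▸ m3
  m3 = (0 + 0) | 0 has moves deadlocked
Reachable graph of Q (4 states):
  n0 = c.a.((0 + 0 + 0) | b.0) has moves --c--▸ n1
  n1 = a.((0 + 0 + 0) | b.0) has moves --a--▸ n2
  n2 = (0 + 0 + 0) | b.0 has moves --b--▸ n3
  n3 = (0 + 0 + 0) | 0 has moves deadlocked
Bisimilarity quotient blocks:
  B0 = {m0, n0}
  B1 = {m1, n1}
  B2 = {m2, n2}
  B3 = {m3, n3}
m0 ∈ B0, n0 ∈ B0 → same block
Bisimilar ⇒ trace-equivalent.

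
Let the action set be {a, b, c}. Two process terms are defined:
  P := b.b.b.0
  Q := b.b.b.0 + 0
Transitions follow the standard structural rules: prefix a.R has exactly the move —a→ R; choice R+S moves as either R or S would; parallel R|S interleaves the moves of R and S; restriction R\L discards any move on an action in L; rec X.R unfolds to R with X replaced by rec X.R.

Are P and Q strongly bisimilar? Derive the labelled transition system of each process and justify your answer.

P ~ Q

Reachable graph of P (4 states):
  u0 = b.b.b.0 → --b--▸ u1
  u1 = b.b.0 → --b--▸ u2
  u2 = b.0 → --b--▸ u3
  u3 = 0 → deadlocked
Reachable graph of Q (4 states):
  v0 = b.b.b.0 + 0 → --b--▸ v1
  v1 = b.b.0 → --b--▸ v2
  v2 = b.0 → --b--▸ v3
  v3 = 0 → deadlocked
Coarsest stable partition (strong bisimilarity classes):
  B0 = {u0, v0}
  B1 = {u1, v1}
  B2 = {u2, v2}
  B3 = {u3, v3}
u0 ∈ B0, v0 ∈ B0 → same block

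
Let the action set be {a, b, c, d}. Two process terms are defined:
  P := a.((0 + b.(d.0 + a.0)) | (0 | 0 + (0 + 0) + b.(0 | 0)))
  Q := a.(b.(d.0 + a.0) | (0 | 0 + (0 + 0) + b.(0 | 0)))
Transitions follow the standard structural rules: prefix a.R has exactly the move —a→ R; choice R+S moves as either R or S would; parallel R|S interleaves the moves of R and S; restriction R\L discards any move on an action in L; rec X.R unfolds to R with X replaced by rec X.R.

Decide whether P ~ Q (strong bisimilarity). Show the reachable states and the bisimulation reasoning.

bisimilar

P's transition system — 7 states:
  m0 = a.((0 + b.(d.0 + a.0)) | (0 | 0 + (0 + 0) + b.(0 | 0))) → -a-> m1
  m1 = (0 + b.(d.0 + a.0)) | (0 | 0 + (0 + 0) + b.(0 | 0)) → -b-> m2, -b-> m3
  m2 = (0 + b.(d.0 + a.0)) | (0 | 0) → -b-> m4
  m3 = (d.0 + a.0) | (0 | 0 + (0 + 0) + b.(0 | 0)) → -a-> m5, -b-> m4, -d-> m5
  m4 = (d.0 + a.0) | (0 | 0) → -a-> m6, -d-> m6
  m5 = 0 | (0 | 0 + (0 + 0) + b.(0 | 0)) → -b-> m6
  m6 = 0 | (0 | 0) → stopped
Q's transition system — 7 states:
  n0 = a.(b.(d.0 + a.0) | (0 | 0 + (0 + 0) + b.(0 | 0))) → -a-> n1
  n1 = b.(d.0 + a.0) | (0 | 0 + (0 + 0) + b.(0 | 0)) → -b-> n2, -b-> n3
  n2 = (d.0 + a.0) | (0 | 0 + (0 + 0) + b.(0 | 0)) → -a-> n4, -b-> n5, -d-> n4
  n3 = b.(d.0 + a.0) | (0 | 0) → -b-> n5
  n4 = 0 | (0 | 0 + (0 + 0) + b.(0 | 0)) → -b-> n6
  n5 = (d.0 + a.0) | (0 | 0) → -a-> n6, -d-> n6
  n6 = 0 | (0 | 0) → stopped
Partition-refinement fixed point:
  B0 = {m0, n0}
  B1 = {m1, n1}
  B2 = {m3, n2}
  B3 = {m4, n5}
  B4 = {m6, n6}
  B5 = {m5, n4}
  B6 = {m2, n3}
m0 ∈ B0, n0 ∈ B0 → same block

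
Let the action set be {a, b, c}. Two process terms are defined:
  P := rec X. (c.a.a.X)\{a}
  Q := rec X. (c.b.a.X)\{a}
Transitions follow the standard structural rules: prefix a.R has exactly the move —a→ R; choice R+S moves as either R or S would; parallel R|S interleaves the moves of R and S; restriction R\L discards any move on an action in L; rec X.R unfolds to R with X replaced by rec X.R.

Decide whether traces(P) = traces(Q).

NO — witness ⟨cb⟩

Reachable graph of P (2 states):
  p0 = rec X. (c.a.a.X)\{a} | ··c··> p1
  p1 = (a.a.(rec X. (c.a.a.X)\{a}))\{a} | (no moves)
Reachable graph of Q (3 states):
  q0 = rec X. (c.b.a.X)\{a} | ··c··> q1
  q1 = (b.a.(rec X. (c.b.a.X)\{a}))\{a} | ··b··> q2
  q2 = (a.(rec X. (c.b.a.X)\{a}))\{a} | (no moves)
Trace ⟨cb⟩ through Q, begin at {q0}:
  [1] c ⇒ {q1}
  [2] b ⇒ {q2}
  ✓ Q
Trace ⟨cb⟩ through P, begin at {p0}:
  [1] c ⇒ {p1}
  [2] b ⇒ ∅ (P stuck)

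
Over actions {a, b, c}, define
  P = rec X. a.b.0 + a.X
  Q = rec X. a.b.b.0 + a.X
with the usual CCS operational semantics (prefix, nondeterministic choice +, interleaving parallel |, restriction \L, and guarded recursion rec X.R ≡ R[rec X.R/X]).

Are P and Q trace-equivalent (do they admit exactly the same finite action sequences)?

traces(P) ≠ traces(Q) — witness ⟨abb⟩

P's transition system — 3 states:
  u0 = rec X. a.b.0 + a.X has moves -a-> u0, -a-> u1
  u1 = b.0 has moves -b-> u2
  u2 = 0 has moves (no moves)
Q's transition system — 4 states:
  v0 = rec X. a.b.b.0 + a.X has moves -a-> v0, -a-> v1
  v1 = b.b.0 has moves -b-> v2
  v2 = b.0 has moves -b-> v3
  v3 = 0 has moves (no moves)
Executing abb from Q (initial set {v0}):
  [1] a ⇒ {v0, v1}
  [2] b ⇒ {v2}
  [3] b ⇒ {v3}
  ✓ Q
Executing abb from P (initial set {u0}):
  [1] a ⇒ {u0, u1}
  [2] b ⇒ {u2}
  [3] b ⇒ no successor for P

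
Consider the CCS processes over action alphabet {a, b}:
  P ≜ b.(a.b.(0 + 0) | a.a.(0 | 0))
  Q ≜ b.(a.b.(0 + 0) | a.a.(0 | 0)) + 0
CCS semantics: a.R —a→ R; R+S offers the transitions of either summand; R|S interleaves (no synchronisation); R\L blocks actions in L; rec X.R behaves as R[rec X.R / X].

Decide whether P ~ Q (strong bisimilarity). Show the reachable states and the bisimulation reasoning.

bisimilar

LTS(P): 10 reachable states
  p0 = b.(a.b.(0 + 0) | a.a.(0 | 0)) | ··b··> p1
  p1 = a.b.(0 + 0) | a.a.(0 | 0) | ··a··> p2, ··a··> p3
  p2 = a.b.(0 + 0) | a.(0 | 0) | ··a··> p4, ··a··> p5
  p3 = b.(0 + 0) | a.a.(0 | 0) | ··a··> p5, ··b··> p6
  p4 = a.b.(0 + 0) | (0 | 0) | ··a··> p7
  p5 = b.(0 + 0) | a.(0 | 0) | ··a··> p7, ··b··> p8
  p6 = (0 + 0) | a.a.(0 | 0) | ··a··> p8
  p7 = b.(0 + 0) | (0 | 0) | ··b··> p9
  p8 = (0 + 0) | a.(0 | 0) | ··a··> p9
  p9 = (0 + 0) | (0 | 0) | deadlocked
LTS(Q): 10 reachable states
  q0 = b.(a.b.(0 + 0) | a.a.(0 | 0)) + 0 | ··b··> q1
  q1 = a.b.(0 + 0) | a.a.(0 | 0) | ··a··> q2, ··a··> q3
  q2 = a.b.(0 + 0) | a.(0 | 0) | ··a··> q4, ··a··> q5
  q3 = b.(0 + 0) | a.a.(0 | 0) | ··a··> q5, ··b··> q6
  q4 = a.b.(0 + 0) | (0 | 0) | ··a··> q7
  q5 = b.(0 + 0) | a.(0 | 0) | ··a··> q7, ··b··> q8
  q6 = (0 + 0) | a.a.(0 | 0) | ··a··> q8
  q7 = b.(0 + 0) | (0 | 0) | ··b··> q9
  q8 = (0 + 0) | a.(0 | 0) | ··a··> q9
  q9 = (0 + 0) | (0 | 0) | deadlocked
Partition-refinement fixed point:
  B0 = {p0, q0}
  B1 = {p1, q1}
  B2 = {p3, q3}
  B3 = {p6, q6}
  B4 = {p8, q8}
  B5 = {p9, q9}
  B6 = {p5, q5}
  B7 = {p7, q7}
  B8 = {p2, q2}
  B9 = {p4, q4}
p0 ∈ B0, q0 ∈ B0 → same block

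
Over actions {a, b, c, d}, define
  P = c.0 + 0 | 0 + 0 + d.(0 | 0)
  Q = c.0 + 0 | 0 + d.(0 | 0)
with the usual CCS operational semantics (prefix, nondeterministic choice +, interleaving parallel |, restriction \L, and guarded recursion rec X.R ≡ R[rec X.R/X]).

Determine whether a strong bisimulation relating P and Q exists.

bisimilar

LTS(P): 3 reachable states
  m0 = c.0 + 0 | 0 + 0 + d.(0 | 0) :: =c=> m1, =d=> m2
  m1 = 0 :: stopped
  m2 = 0 | 0 :: stopped
LTS(Q): 3 reachable states
  n0 = c.0 + 0 | 0 + d.(0 | 0) :: =c=> n1, =d=> n2
  n1 = 0 :: stopped
  n2 = 0 | 0 :: stopped
Bisimilarity quotient blocks:
  B0 = {m0, n0}
  B1 = {m1, m2, n1, n2}
m0 ∈ B0, n0 ∈ B0 → same block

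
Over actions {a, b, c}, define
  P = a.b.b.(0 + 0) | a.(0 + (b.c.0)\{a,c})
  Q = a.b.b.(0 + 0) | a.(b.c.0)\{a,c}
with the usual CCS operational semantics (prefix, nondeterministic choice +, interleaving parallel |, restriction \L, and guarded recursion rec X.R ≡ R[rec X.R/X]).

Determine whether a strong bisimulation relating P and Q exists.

Reachable graph of P (12 states):
  m0 = a.b.b.(0 + 0) | a.(0 + (b.c.0)\{a,c}) ⊢ —a→ m1, —a→ m2
  m1 = a.b.b.(0 + 0) | (0 + (b.c.0)\{a,c}) ⊢ —a→ m3, —b→ m4
  m2 = b.b.(0 + 0) | a.(0 + (b.c.0)\{a,c}) ⊢ —a→ m3, —b→ m5
  m3 = b.b.(0 + 0) | (0 + (b.c.0)\{a,c}) ⊢ —b→ m6, —b→ m7
  m4 = a.b.b.(0 + 0) | (c.0)\{a,c} ⊢ —a→ m7
  m5 = b.(0 + 0) | a.(0 + (b.c.0)\{a,c}) ⊢ —a→ m6, —b→ m8
  m6 = b.(0 + 0) | (0 + (b.c.0)\{a,c}) ⊢ —b→ m10, —b→ m9
  m7 = b.b.(0 + 0) | (c.0)\{a,c} ⊢ —b→ m10
  m8 = (0 + 0) | a.(0 + (b.c.0)\{a,c}) ⊢ —a→ m9
  m9 = (0 + 0) | (0 + (b.c.0)\{a,c}) ⊢ —b→ m11
  m10 = b.(0 + 0) | (c.0)\{a,c} ⊢ —b→ m11
  m11 = (0 + 0) | (c.0)\{a,c} ⊢ ·
Reachable graph of Q (12 states):
  n0 = a.b.b.(0 + 0) | a.(b.c.0)\{a,c} ⊢ —a→ n1, —a→ n2
  n1 = a.b.b.(0 + 0) | (b.c.0)\{a,c} ⊢ —a→ n3, —b→ n4
  n2 = b.b.(0 + 0) | a.(b.c.0)\{a,c} ⊢ —a→ n3, —b→ n5
  n3 = b.b.(0 + 0) | (b.c.0)\{a,c} ⊢ —b→ n6, —b→ n7
  n4 = a.b.b.(0 + 0) | (c.0)\{a,c} ⊢ —a→ n7
  n5 = b.(0 + 0) | a.(b.c.0)\{a,c} ⊢ —a→ n6, —b→ n8
  n6 = b.(0 + 0) | (b.c.0)\{a,c} ⊢ —b→ n10, —b→ n9
  n7 = b.b.(0 + 0) | (c.0)\{a,c} ⊢ —b→ n10
  n8 = (0 + 0) | a.(b.c.0)\{a,c} ⊢ —a→ n9
  n9 = (0 + 0) | (b.c.0)\{a,c} ⊢ —b→ n11
  n10 = b.(0 + 0) | (c.0)\{a,c} ⊢ —b→ n11
  n11 = (0 + 0) | (c.0)\{a,c} ⊢ ·
Bisimilarity quotient blocks:
  B0 = {m0, n0}
  B1 = {m1, n1}
  B2 = {m3, n3}
  B3 = {m6, m7, n6, n7}
  B4 = {m10, m9, n10, n9}
  B5 = {m11, n11}
  B6 = {m4, n4}
  B7 = {m2, n2}
  B8 = {m5, n5}
  B9 = {m8, n8}
m0 ∈ B0, n0 ∈ B0 → same block

YES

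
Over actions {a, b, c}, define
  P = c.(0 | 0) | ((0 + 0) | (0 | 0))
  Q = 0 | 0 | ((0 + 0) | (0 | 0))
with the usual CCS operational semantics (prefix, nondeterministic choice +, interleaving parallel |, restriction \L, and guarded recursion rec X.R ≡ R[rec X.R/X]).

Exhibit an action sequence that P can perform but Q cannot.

Reachable graph of P (2 states):
  u0 = c.(0 | 0) | ((0 + 0) | (0 | 0)) → --c--▸ u1
  u1 = 0 | 0 | ((0 + 0) | (0 | 0)) → ·
Reachable graph of Q (1 states):
  v0 = 0 | 0 | ((0 + 0) | (0 | 0)) → ·
Run σ = ⟨c⟩ on P: start {u0}
  step 1 (c): {u1}
  — P admits the full trace.
Run σ = ⟨c⟩ on Q: start {v0}
  step 1 (c): no successor for Q

c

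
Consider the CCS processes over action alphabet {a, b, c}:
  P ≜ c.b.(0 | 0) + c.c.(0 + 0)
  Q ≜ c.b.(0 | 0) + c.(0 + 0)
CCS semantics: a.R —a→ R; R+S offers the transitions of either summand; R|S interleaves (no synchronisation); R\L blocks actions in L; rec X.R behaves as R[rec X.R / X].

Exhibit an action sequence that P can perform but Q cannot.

cc

Reachable graph of P (5 states):
  m0 = c.b.(0 | 0) + c.c.(0 + 0) ⊢ -c-> m1, -c-> m2
  m1 = b.(0 | 0) ⊢ -b-> m3
  m2 = c.(0 + 0) ⊢ -c-> m4
  m3 = 0 | 0 ⊢ ·
  m4 = 0 + 0 ⊢ ·
Reachable graph of Q (4 states):
  n0 = c.b.(0 | 0) + c.(0 + 0) ⊢ -c-> n1, -c-> n2
  n1 = 0 + 0 ⊢ ·
  n2 = b.(0 | 0) ⊢ -b-> n3
  n3 = 0 | 0 ⊢ ·
Trace ⟨cc⟩ through P, begin at {m0}:
  after c @ step 1: {m1, m2}
  after c @ step 2: {m4}
  ✓ P
Trace ⟨cc⟩ through Q, begin at {n0}:
  after c @ step 1: {n1, n2}
  after c @ step 2: no successor for Q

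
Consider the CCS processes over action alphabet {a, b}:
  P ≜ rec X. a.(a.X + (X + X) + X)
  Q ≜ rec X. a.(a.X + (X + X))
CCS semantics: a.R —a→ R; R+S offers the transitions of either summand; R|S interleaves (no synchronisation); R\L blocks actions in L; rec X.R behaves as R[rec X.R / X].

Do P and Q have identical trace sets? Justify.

trace-equivalent

Reachable graph of P (2 states):
  u0 = rec X. a.(a.X + (X + X) + X) → -a-> u1
  u1 = a.(rec X. a.(a.X + (X + X) + X)) + ((rec X. a.(a.X + (X + X) + X)) + (rec X. a.(a.X + (X + X) + X))) + (rec X. a.(a.X + (X + X) + X)) → -a-> u0, -a-> u1
Reachable graph of Q (2 states):
  v0 = rec X. a.(a.X + (X + X)) → -a-> v1
  v1 = a.(rec X. a.(a.X + (X + X))) + ((rec X. a.(a.X + (X + X))) + (rec X. a.(a.X + (X + X)))) → -a-> v0, -a-> v1
Coarsest stable partition (strong bisimilarity classes):
  B0 = {u0, u1, v0, v1}
u0 ∈ B0, v0 ∈ B0 → same block
Bisimilar ⇒ trace-equivalent.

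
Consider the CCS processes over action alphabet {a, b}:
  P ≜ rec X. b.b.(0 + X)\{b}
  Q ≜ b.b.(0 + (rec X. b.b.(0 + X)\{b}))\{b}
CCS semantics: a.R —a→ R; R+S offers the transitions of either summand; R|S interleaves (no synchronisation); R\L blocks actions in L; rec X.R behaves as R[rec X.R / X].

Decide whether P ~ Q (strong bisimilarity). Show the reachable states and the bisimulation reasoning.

YES

LTS(P): 3 reachable states
  s0 = rec X. b.b.(0 + X)\{b} | =b=> s1
  s1 = b.(0 + (rec X. b.b.(0 + X)\{b}))\{b} | =b=> s2
  s2 = (0 + (rec X. b.b.(0 + X)\{b}))\{b} | ·
LTS(Q): 3 reachable states
  t0 = b.b.(0 + (rec X. b.b.(0 + X)\{b}))\{b} | =b=> t1
  t1 = b.(0 + (rec X. b.b.(0 + X)\{b}))\{b} | =b=> t2
  t2 = (0 + (rec X. b.b.(0 + X)\{b}))\{b} | ·
Coarsest stable partition (strong bisimilarity classes):
  B0 = {s0, t0}
  B1 = {s1, t1}
  B2 = {s2, t2}
s0 ∈ B0, t0 ∈ B0 → same block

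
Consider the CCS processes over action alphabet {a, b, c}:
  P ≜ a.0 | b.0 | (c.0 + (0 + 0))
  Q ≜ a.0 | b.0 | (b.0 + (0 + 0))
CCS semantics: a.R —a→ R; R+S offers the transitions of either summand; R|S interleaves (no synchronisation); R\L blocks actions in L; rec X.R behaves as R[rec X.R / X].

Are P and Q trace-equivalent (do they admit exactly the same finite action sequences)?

P's transition system — 8 states:
  p0 = a.0 | b.0 | (c.0 + (0 + 0)) has moves -a-> p1, -b-> p2, -c-> p3
  p1 = 0 | b.0 | (c.0 + (0 + 0)) has moves -b-> p4, -c-> p5
  p2 = a.0 | 0 | (c.0 + (0 + 0)) has moves -a-> p4, -c-> p6
  p3 = a.0 | b.0 | 0 has moves -a-> p5, -b-> p6
  p4 = 0 | 0 | (c.0 + (0 + 0)) has moves -c-> p7
  p5 = 0 | b.0 | 0 has moves -b-> p7
  p6 = a.0 | 0 | 0 has moves -a-> p7
  p7 = 0 | 0 | 0 has moves deadlocked
Q's transition system — 8 states:
  q0 = a.0 | b.0 | (b.0 + (0 + 0)) has moves -a-> q1, -b-> q2, -b-> q3
  q1 = 0 | b.0 | (b.0 + (0 + 0)) has moves -b-> q4, -b-> q5
  q2 = a.0 | 0 | (b.0 + (0 + 0)) has moves -a-> q4, -b-> q6
  q3 = a.0 | b.0 | 0 has moves -a-> q5, -b-> q6
  q4 = 0 | 0 | (b.0 + (0 + 0)) has moves -b-> q7
  q5 = 0 | b.0 | 0 has moves -b-> q7
  q6 = a.0 | 0 | 0 has moves -a-> q7
  q7 = 0 | 0 | 0 has moves deadlocked
Trace ⟨c⟩ through P, begin at {p0}:
  [1] c ⇒ {p3}
  ✓ P
Trace ⟨c⟩ through Q, begin at {q0}:
  [1] c ⇒ ∅  — Q cannot continue

NO — witness ⟨c⟩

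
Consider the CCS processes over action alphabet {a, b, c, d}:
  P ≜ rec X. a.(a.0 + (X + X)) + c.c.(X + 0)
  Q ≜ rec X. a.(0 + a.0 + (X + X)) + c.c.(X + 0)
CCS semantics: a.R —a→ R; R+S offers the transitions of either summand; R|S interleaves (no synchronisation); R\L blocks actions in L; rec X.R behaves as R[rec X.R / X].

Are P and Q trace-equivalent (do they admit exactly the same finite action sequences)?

LTS(P): 5 reachable states
  m0 = rec X. a.(a.0 + (X + X)) + c.c.(X + 0) | ··a··> m1, ··c··> m2
  m1 = a.0 + ((rec X. a.(a.0 + (X + X)) + c.c.(X + 0)) + (rec X. a.(a.0 + (X + X)) + c.c.(X + 0))) | ··a··> m1, ··a··> m3, ··c··> m2
  m2 = c.((rec X. a.(a.0 + (X + X)) + c.c.(X + 0)) + 0) | ··c··> m4
  m3 = 0 | (no moves)
  m4 = (rec X. a.(a.0 + (X + X)) + c.c.(X + 0)) + 0 | ··a··> m1, ··c··> m2
LTS(Q): 5 reachable states
  n0 = rec X. a.(0 + a.0 + (X + X)) + c.c.(X + 0) | ··a··> n1, ··c··> n2
  n1 = 0 + a.0 + ((rec X. a.(0 + a.0 + (X + X)) + c.c.(X + 0)) + (rec X. a.(0 + a.0 + (X + X)) + c.c.(X + 0))) | ··a··> n1, ··a··> n3, ··c··> n2
  n2 = c.((rec X. a.(0 + a.0 + (X + X)) + c.c.(X + 0)) + 0) | ··c··> n4
  n3 = 0 | (no moves)
  n4 = (rec X. a.(0 + a.0 + (X + X)) + c.c.(X + 0)) + 0 | ··a··> n1, ··c··> n2
Bisimilarity quotient blocks:
  B0 = {m0, m4, n0, n4}
  B1 = {m2, n2}
  B2 = {m1, n1}
  B3 = {m3, n3}
m0 ∈ B0, n0 ∈ B0 → same block
Bisimilar ⇒ trace-equivalent.

YES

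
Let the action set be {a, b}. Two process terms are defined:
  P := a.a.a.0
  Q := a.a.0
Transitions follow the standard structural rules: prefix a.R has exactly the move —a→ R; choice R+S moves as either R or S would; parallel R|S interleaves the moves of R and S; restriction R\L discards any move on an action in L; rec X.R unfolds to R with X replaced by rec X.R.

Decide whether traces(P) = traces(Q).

trace-distinct — witness ⟨aaa⟩

LTS(P): 4 reachable states
  m0 = a.a.a.0 :: -a-> m1
  m1 = a.a.0 :: -a-> m2
  m2 = a.0 :: -a-> m3
  m3 = 0 :: ∅
LTS(Q): 3 reachable states
  n0 = a.a.0 :: -a-> n1
  n1 = a.0 :: -a-> n2
  n2 = 0 :: ∅
Run σ = ⟨aaa⟩ on P: start {m0}
  step 1 (a): {m1}
  step 2 (a): {m2}
  step 3 (a): {m3}
  P completes σ.
Run σ = ⟨aaa⟩ on Q: start {n0}
  step 1 (a): {n1}
  step 2 (a): {n2}
  step 3 (a): ∅ (Q stuck)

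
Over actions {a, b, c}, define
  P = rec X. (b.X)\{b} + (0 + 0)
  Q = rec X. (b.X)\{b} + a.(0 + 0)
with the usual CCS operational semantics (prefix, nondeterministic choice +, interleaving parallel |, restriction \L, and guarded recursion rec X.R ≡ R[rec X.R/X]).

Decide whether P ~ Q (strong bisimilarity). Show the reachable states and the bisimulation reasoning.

LTS(P): 1 reachable states
  u0 = rec X. (b.X)\{b} + (0 + 0) ⊢ stopped
LTS(Q): 2 reachable states
  v0 = rec X. (b.X)\{b} + a.(0 + 0) ⊢ —a→ v1
  v1 = 0 + 0 ⊢ stopped
Partition-refinement fixed point:
  B0 = {u0, v1}
  B1 = {v0}
u0 ∈ B0, v0 ∈ B1 → different blocks

NO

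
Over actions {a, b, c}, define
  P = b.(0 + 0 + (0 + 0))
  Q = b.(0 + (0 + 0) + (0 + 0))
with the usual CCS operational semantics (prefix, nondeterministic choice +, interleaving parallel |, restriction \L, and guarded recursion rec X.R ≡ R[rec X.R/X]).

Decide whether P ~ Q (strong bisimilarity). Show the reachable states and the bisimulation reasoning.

P's transition system — 2 states:
  u0 = b.(0 + 0 + (0 + 0)) → —b→ u1
  u1 = 0 + 0 + (0 + 0) → stopped
Q's transition system — 2 states:
  v0 = b.(0 + (0 + 0) + (0 + 0)) → —b→ v1
  v1 = 0 + (0 + 0) + (0 + 0) → stopped
Coarsest stable partition (strong bisimilarity classes):
  B0 = {u0, v0}
  B1 = {u1, v1}
u0 ∈ B0, v0 ∈ B0 → same block

P ~ Q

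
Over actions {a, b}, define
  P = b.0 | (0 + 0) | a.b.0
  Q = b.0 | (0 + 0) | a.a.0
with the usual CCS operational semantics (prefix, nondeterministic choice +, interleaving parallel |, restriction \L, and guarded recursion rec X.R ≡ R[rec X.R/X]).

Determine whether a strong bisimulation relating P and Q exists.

Reachable graph of P (6 states):
  u0 = b.0 | (0 + 0) | a.b.0 ⊢ =a=> u1, =b=> u2
  u1 = b.0 | (0 + 0) | b.0 ⊢ =b=> u3, =b=> u4
  u2 = 0 | (0 + 0) | a.b.0 ⊢ =a=> u3
  u3 = 0 | (0 + 0) | b.0 ⊢ =b=> u5
  u4 = b.0 | (0 + 0) | 0 ⊢ =b=> u5
  u5 = 0 | (0 + 0) | 0 ⊢ ·
Reachable graph of Q (6 states):
  v0 = b.0 | (0 + 0) | a.a.0 ⊢ =a=> v1, =b=> v2
  v1 = b.0 | (0 + 0) | a.0 ⊢ =a=> v3, =b=> v4
  v2 = 0 | (0 + 0) | a.a.0 ⊢ =a=> v4
  v3 = b.0 | (0 + 0) | 0 ⊢ =b=> v5
  v4 = 0 | (0 + 0) | a.0 ⊢ =a=> v5
  v5 = 0 | (0 + 0) | 0 ⊢ ·
Coarsest stable partition (strong bisimilarity classes):
  B0 = {u0}
  B1 = {u2}
  B2 = {u3, u4, v3}
  B3 = {u5, v5}
  B4 = {u1}
  B5 = {v0}
  B6 = {v2}
  B7 = {v4}
  B8 = {v1}
u0 ∈ B0, v0 ∈ B5 → different blocks

NO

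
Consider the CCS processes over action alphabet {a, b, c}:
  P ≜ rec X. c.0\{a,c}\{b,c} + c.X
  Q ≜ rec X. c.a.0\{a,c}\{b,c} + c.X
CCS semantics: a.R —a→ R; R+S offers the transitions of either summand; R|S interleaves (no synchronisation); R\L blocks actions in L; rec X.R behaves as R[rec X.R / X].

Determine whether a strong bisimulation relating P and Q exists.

Reachable graph of P (2 states):
  u0 = rec X. c.0\{a,c}\{b,c} + c.X ⊢ ··c··> u0, ··c··> u1
  u1 = 0\{a,c}\{b,c} ⊢ stopped
Reachable graph of Q (3 states):
  v0 = rec X. c.a.0\{a,c}\{b,c} + c.X ⊢ ··c··> v0, ··c··> v1
  v1 = a.0\{a,c}\{b,c} ⊢ ··a··> v2
  v2 = 0\{a,c}\{b,c} ⊢ stopped
Partition-refinement fixed point:
  B0 = {u0}
  B1 = {u1, v2}
  B2 = {v0}
  B3 = {v1}
u0 ∈ B0, v0 ∈ B2 → different blocks

NO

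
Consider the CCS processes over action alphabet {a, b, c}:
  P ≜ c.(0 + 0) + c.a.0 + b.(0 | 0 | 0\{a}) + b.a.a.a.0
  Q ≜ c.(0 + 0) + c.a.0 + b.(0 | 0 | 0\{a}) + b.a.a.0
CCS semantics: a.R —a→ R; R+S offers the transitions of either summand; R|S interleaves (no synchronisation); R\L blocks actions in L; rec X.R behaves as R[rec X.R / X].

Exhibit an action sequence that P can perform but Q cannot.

P's transition system — 7 states:
  m0 = c.(0 + 0) + c.a.0 + b.(0 | 0 | 0\{a}) + b.a.a.a.0 | =b=> m1, =b=> m2, =c=> m3, =c=> m4
  m1 = 0 | 0 | 0\{a} | ·
  m2 = a.a.a.0 | =a=> m5
  m3 = 0 + 0 | ·
  m4 = a.0 | =a=> m6
  m5 = a.a.0 | =a=> m4
  m6 = 0 | ·
Q's transition system — 6 states:
  n0 = c.(0 + 0) + c.a.0 + b.(0 | 0 | 0\{a}) + b.a.a.0 | =b=> n1, =b=> n2, =c=> n3, =c=> n4
  n1 = 0 | 0 | 0\{a} | ·
  n2 = a.a.0 | =a=> n4
  n3 = 0 + 0 | ·
  n4 = a.0 | =a=> n5
  n5 = 0 | ·
Run σ = ⟨baaa⟩ on P: start {m0}
  [1] b ⇒ {m1, m2}
  [2] a ⇒ {m5}
  [3] a ⇒ {m4}
  [4] a ⇒ {m6}
  ✓ P
Run σ = ⟨baaa⟩ on Q: start {n0}
  [1] b ⇒ {n1, n2}
  [2] a ⇒ {n4}
  [3] a ⇒ {n5}
  [4] a ⇒ no successor for Q

baaa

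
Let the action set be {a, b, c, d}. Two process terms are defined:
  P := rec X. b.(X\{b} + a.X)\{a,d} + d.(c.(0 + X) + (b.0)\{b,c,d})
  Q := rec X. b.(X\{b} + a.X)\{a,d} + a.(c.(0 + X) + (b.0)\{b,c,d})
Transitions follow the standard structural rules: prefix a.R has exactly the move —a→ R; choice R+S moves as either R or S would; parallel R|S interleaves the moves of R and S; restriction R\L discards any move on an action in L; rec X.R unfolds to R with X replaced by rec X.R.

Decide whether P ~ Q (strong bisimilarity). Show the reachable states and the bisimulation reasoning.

LTS(P): 4 reachable states
  s0 = rec X. b.(X\{b} + a.X)\{a,d} + d.(c.(0 + X) + (b.0)\{b,c,d}) :: —b→ s1, —d→ s2
  s1 = ((rec X. b.(X\{b} + a.X)\{a,d} + d.(c.(0 + X) + (b.0)\{b,c,d}))\{b} + a.(rec X. b.(X\{b} + a.X)\{a,d} + d.(c.(0 + X) + (b.0)\{b,c,d})))\{a,d} :: (no moves)
  s2 = c.(0 + (rec X. b.(X\{b} + a.X)\{a,d} + d.(c.(0 + X) + (b.0)\{b,c,d}))) + (b.0)\{b,c,d} :: —c→ s3
  s3 = 0 + (rec X. b.(X\{b} + a.X)\{a,d} + d.(c.(0 + X) + (b.0)\{b,c,d})) :: —b→ s1, —d→ s2
LTS(Q): 4 reachable states
  t0 = rec X. b.(X\{b} + a.X)\{a,d} + a.(c.(0 + X) + (b.0)\{b,c,d}) :: —a→ t1, —b→ t2
  t1 = c.(0 + (rec X. b.(X\{b} + a.X)\{a,d} + a.(c.(0 + X) + (b.0)\{b,c,d}))) + (b.0)\{b,c,d} :: —c→ t3
  t2 = ((rec X. b.(X\{b} + a.X)\{a,d} + a.(c.(0 + X) + (b.0)\{b,c,d}))\{b} + a.(rec X. b.(X\{b} + a.X)\{a,d} + a.(c.(0 + X) + (b.0)\{b,c,d})))\{a,d} :: (no moves)
  t3 = 0 + (rec X. b.(X\{b} + a.X)\{a,d} + a.(c.(0 + X) + (b.0)\{b,c,d})) :: —a→ t1, —b→ t2
Bisimilarity quotient blocks:
  B0 = {s0, s3}
  B1 = {s2}
  B2 = {s1, t2}
  B3 = {t0, t3}
  B4 = {t1}
s0 ∈ B0, t0 ∈ B3 → different blocks

P ≁ Q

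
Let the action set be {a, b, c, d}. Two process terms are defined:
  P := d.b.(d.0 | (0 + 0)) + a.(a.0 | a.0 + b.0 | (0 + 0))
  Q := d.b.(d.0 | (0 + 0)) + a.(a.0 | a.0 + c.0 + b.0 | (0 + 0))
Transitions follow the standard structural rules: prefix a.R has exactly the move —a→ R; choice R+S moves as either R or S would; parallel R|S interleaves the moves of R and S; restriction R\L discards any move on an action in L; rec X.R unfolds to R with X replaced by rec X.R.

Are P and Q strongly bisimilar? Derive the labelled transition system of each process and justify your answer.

Reachable graph of P (8 states):
  m0 = d.b.(d.0 | (0 + 0)) + a.(a.0 | a.0 + b.0 | (0 + 0)) → =a=> m1, =d=> m2
  m1 = a.0 | a.0 + b.0 | (0 + 0) → =a=> m3, =a=> m4, =b=> m5
  m2 = b.(d.0 | (0 + 0)) → =b=> m6
  m3 = 0 | a.0 → =a=> m7
  m4 = a.0 | 0 → =a=> m7
  m5 = 0 | (0 + 0) → deadlocked
  m6 = d.0 | (0 + 0) → =d=> m5
  m7 = 0 | 0 → deadlocked
Reachable graph of Q (9 states):
  n0 = d.b.(d.0 | (0 + 0)) + a.(a.0 | a.0 + c.0 + b.0 | (0 + 0)) → =a=> n1, =d=> n2
  n1 = a.0 | a.0 + c.0 + b.0 | (0 + 0) → =a=> n3, =a=> n4, =b=> n5, =c=> n6
  n2 = b.(d.0 | (0 + 0)) → =b=> n7
  n3 = 0 | a.0 → =a=> n8
  n4 = a.0 | 0 → =a=> n8
  n5 = 0 | (0 + 0) → deadlocked
  n6 = 0 → deadlocked
  n7 = d.0 | (0 + 0) → =d=> n5
  n8 = 0 | 0 → deadlocked
Coarsest stable partition (strong bisimilarity classes):
  B0 = {m0}
  B1 = {m1}
  B2 = {m5, m7, n5, n6, n8}
  B3 = {m3, m4, n3, n4}
  B4 = {m2, n2}
  B5 = {m6, n7}
  B6 = {n0}
  B7 = {n1}
m0 ∈ B0, n0 ∈ B6 → different blocks

P ≁ Q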